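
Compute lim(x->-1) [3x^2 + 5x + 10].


Since polynomials are continuous, we use direct substitution.
lim(x->-1) of 3x^2 + 5x + 10
= 3 * (-1)^2 + 5 * (-1) + 10
= 3 - 5 + 10
= 8

8


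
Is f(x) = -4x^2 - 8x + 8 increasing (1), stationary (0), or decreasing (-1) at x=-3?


Compute f'(x) to determine behavior:
f'(x) = -8x - 8
f'(-3) = -8 * (-3) - 8
= 24 - 8
= 16
Since f'(-3) > 0, the function is increasing (1)

1


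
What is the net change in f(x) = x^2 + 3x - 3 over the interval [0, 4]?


Net change = f(b) - f(a)
f(x) = x^2 + 3x - 3
Compute f(4):
f(4) = 1 * 4^2 + 3 * 4 - 3
= 16 + 12 - 3
= 25
Compute f(0):
f(0) = 1 * 0^2 + 3 * 0 - 3
= 0 + 0 - 3
= -3
Net change = 25 - (-3) = 28

28


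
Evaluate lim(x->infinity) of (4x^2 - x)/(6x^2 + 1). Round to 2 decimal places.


For limits at infinity with equal-degree polynomials,
we compare leading coefficients.
Numerator leading term: 4x^2
Denominator leading term: 6x^2
Divide both by x^2:
lim = (4 - 1/x) / (6 + 1/x^2)
As x -> infinity, the 1/x and 1/x^2 terms vanish:
= 4/6 = 2/3 ≈ 0.67

0.67


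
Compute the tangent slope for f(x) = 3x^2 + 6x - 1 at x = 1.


The slope of the tangent line equals f'(x) at the point.
f(x) = 3x^2 + 6x - 1
f'(x) = 6x + 6
At x = 1:
f'(1) = 6 * 1 + 6
= 6 + 6
= 12

12


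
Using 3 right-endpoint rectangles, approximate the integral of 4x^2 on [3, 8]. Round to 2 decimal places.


Right Riemann sum uses right endpoints of each subinterval.
Interval: [3, 8], n = 3
dx = (8 - 3) / 3 = 5/3
Right endpoints: [14/3, 19/3, 8]
f values: [784/9, 1444/9, 256]
Sum = dx * (sum of f values)
= 5/3 * 4532/9
= 22660/27 ≈ 839.26

839.26


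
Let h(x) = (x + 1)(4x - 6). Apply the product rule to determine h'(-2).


Let u(x) = x + 1 and v(x) = 4x - 6
u'(x) = 1
v'(x) = 4
Product rule: h'(x) = u'(x)*v(x) + u(x)*v'(x)
= 1 * (4x - 6) + (x + 1) * 4
At x = -2:
u(-2) = 1 * (-2) + 1 = -1
v(-2) = 4 * (-2) - 6 = -14
h'(-2) = 1 * (-14) + (-1) * 4
= -14 - 4
= -18

-18


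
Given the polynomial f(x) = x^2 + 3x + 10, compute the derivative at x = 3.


Differentiate term by term using power and sum rules:
f(x) = x^2 + 3x + 10
f'(x) = 2x + 3
Substitute x = 3:
f'(3) = 2 * 3 + 3
= 6 + 3
= 9

9


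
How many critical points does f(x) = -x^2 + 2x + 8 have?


Find where f'(x) = 0:
f'(x) = -2x + 2
Set f'(x) = 0:
-2x + 2 = 0
x = -2 / (-2) = 1
This is a linear equation in x, so there is exactly one solution.
Number of critical points: 1

1


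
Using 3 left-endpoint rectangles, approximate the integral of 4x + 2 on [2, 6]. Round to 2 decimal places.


Left Riemann sum uses left endpoints of each subinterval.
Interval: [2, 6], n = 3
dx = (6 - 2) / 3 = 4/3
Left endpoints: [2, 10/3, 14/3]
f values: [10, 46/3, 62/3]
Sum = dx * (sum of f values)
= 4/3 * 46
= 184/3 ≈ 61.33

61.33


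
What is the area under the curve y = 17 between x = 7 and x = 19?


The area under a constant function y = 17 is a rectangle.
Width = 19 - 7 = 12
Height = 17
Area = width * height
= 12 * 17
= 204

204


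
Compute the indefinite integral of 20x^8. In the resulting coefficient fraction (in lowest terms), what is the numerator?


Apply the power rule for integration:
integral of ax^n dx = a/(n+1) * x^(n+1) + C
integral of 20x^8 dx
= 20/9 * x^9 + C
The coefficient in lowest terms is 20/9, and its numerator is 20

20


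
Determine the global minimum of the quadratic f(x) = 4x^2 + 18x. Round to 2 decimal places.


For a quadratic f(x) = ax^2 + bx + c with a > 0, the minimum is at the vertex.
Vertex x-coordinate: x = -b/(2a)
x = -(18) / (2 * 4)
x = -18/8 = -9/4
Substitute back to find the minimum value:
f(-9/4) = 4 * (-9/4)^2 + 18 * (-9/4) + 0
= 81/4 - 81/2 + 0
= -81/4 = -20.25

-20.25


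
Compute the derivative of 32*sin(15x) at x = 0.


Apply the chain rule to differentiate 32*sin(15x):
d/dx [32*sin(15x)]
= 32 * cos(15x) * d/dx(15x)
= 32 * 15 * cos(15x)
= 480 * cos(15x)
Evaluate at x = 0:
= 480 * cos(0)
= 480 * 1
= 480

480


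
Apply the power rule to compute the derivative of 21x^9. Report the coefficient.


We apply the power rule: d/dx [ax^n] = a*n * x^(n-1)
d/dx [21x^9]
= 21 * 9 * x^(9-1)
= 189x^8
The coefficient is 189

189


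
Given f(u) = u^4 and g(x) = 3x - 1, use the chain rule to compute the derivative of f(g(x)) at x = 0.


Using the chain rule: (f(g(x)))' = f'(g(x)) * g'(x)
First, find g(0):
g(0) = 3 * 0 - 1 = -1
Next, f'(u) = 4u^3
And g'(x) = 3
So f'(g(0)) * g'(0)
= 4 * (-1)^3 * 3
= 4 * (-1) * 3
= -12

-12


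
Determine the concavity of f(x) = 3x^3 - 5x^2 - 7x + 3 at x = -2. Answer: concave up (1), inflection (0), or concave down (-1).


Concavity is determined by the sign of f''(x).
f(x) = 3x^3 - 5x^2 - 7x + 3
f'(x) = 9x^2 - 10x - 7
f''(x) = 18x - 10
f''(-2) = 18 * (-2) - 10
= -36 - 10
= -46
Since f''(-2) < 0, the function is concave down (-1)

-1


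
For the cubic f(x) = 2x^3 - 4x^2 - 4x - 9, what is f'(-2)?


Differentiate f(x) = 2x^3 - 4x^2 - 4x - 9 term by term:
f'(x) = 6x^2 - 8x - 4
Substitute x = -2:
f'(-2) = 6 * (-2)^2 - 8 * (-2) - 4
= 24 + 16 - 4
= 36

36


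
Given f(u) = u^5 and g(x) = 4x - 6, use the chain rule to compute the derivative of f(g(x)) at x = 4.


Using the chain rule: (f(g(x)))' = f'(g(x)) * g'(x)
First, find g(4):
g(4) = 4 * 4 - 6 = 10
Next, f'(u) = 5u^4
And g'(x) = 4
So f'(g(4)) * g'(4)
= 5 * 10^4 * 4
= 5 * 10000 * 4
= 200000

200000


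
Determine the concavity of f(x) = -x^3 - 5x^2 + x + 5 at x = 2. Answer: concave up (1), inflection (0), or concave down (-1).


Concavity is determined by the sign of f''(x).
f(x) = -x^3 - 5x^2 + x + 5
f'(x) = -3x^2 - 10x + 1
f''(x) = -6x - 10
f''(2) = -6 * 2 - 10
= -12 - 10
= -22
Since f''(2) < 0, the function is concave down (-1)

-1


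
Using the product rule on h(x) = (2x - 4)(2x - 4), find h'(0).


Let u(x) = 2x - 4 and v(x) = 2x - 4
u'(x) = 2
v'(x) = 2
Product rule: h'(x) = u'(x)*v(x) + u(x)*v'(x)
= 2 * (2x - 4) + (2x - 4) * 2
At x = 0:
u(0) = 2 * 0 - 4 = -4
v(0) = 2 * 0 - 4 = -4
h'(0) = 2 * (-4) + (-4) * 2
= -8 - 8
= -16

-16


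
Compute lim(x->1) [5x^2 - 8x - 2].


Since polynomials are continuous, we use direct substitution.
lim(x->1) of 5x^2 - 8x - 2
= 5 * 1^2 - 8 * 1 - 2
= 5 - 8 - 2
= -5

-5


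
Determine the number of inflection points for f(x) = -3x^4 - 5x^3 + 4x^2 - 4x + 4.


Inflection points occur where f''(x) = 0 and concavity changes.
f(x) = -3x^4 - 5x^3 + 4x^2 - 4x + 4
f'(x) = -12x^3 - 15x^2 + 8x - 4
f''(x) = -36x^2 - 30x + 8
This is a quadratic in x. Use the discriminant to count real roots.
Discriminant = (-30)^2 - 4 * (-36) * 8
= 900 - (-1152)
= 2052
Since discriminant > 0, f''(x) = 0 has 2 distinct real solutions.
A quadratic with two distinct real roots changes sign at each root, so concavity changes at both.
Number of inflection points: 2

2


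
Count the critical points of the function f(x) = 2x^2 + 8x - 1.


Find where f'(x) = 0:
f'(x) = 4x + 8
Set f'(x) = 0:
4x + 8 = 0
x = -8 / 4 = -2
This is a linear equation in x, so there is exactly one solution.
Number of critical points: 1

1


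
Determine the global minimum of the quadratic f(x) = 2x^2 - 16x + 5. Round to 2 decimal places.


For a quadratic f(x) = ax^2 + bx + c with a > 0, the minimum is at the vertex.
Vertex x-coordinate: x = -b/(2a)
x = -(-16) / (2 * 2)
x = 16/4 = 4
Substitute back to find the minimum value:
f(4) = 2 * 4^2 - 16 * 4 + 5
= 32 - 64 + 5
= -27 = -27.00

-27.00


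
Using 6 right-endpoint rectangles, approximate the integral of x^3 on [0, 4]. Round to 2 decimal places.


Right Riemann sum uses right endpoints of each subinterval.
Interval: [0, 4], n = 6
dx = (4 - 0) / 6 = 2/3
Right endpoints: [2/3, 4/3, 2, 8/3, 10/3, 4]
f values: [8/27, 64/27, 8, 512/27, 1000/27, 64]
Sum = dx * (sum of f values)
= 2/3 * 392/3
= 784/9 ≈ 87.11

87.11


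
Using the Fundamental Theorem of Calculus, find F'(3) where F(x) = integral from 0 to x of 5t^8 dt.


By the Fundamental Theorem of Calculus (Part 1):
If F(x) = integral from 0 to x of f(t) dt, then F'(x) = f(x)
Here f(t) = 5t^8
So F'(x) = 5x^8
Evaluate at x = 3:
F'(3) = 5 * 3^8
= 5 * 6561
= 32805

32805


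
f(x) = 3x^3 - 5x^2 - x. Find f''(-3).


First derivative:
f'(x) = 9x^2 - 10x - 1
Second derivative:
f''(x) = 18x - 10
Substitute x = -3:
f''(-3) = 18 * (-3) - 10
= -54 - 10
= -64

-64


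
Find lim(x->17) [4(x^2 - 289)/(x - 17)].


Direct substitution gives 0/0, so we factor the numerator.
Factor: 4(x^2 - 289) = 4 * (x - 17)(x + 17)
Cancel the common factor (x - 17):
4(x^2 - 289)/(x - 17) = 4 * (x + 17)
Now substitute x = 17:
= 4 * (17 + 17) = 136

136


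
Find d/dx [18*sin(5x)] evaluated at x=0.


Apply the chain rule to differentiate 18*sin(5x):
d/dx [18*sin(5x)]
= 18 * cos(5x) * d/dx(5x)
= 18 * 5 * cos(5x)
= 90 * cos(5x)
Evaluate at x = 0:
= 90 * cos(0)
= 90 * 1
= 90

90


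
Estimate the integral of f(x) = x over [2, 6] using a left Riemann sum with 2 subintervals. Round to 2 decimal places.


Left Riemann sum uses left endpoints of each subinterval.
Interval: [2, 6], n = 2
dx = (6 - 2) / 2 = 2
Left endpoints: [2, 4]
f values: [2, 4]
Sum = dx * (sum of f values)
= 2 * 6
= 12 = 12.00

12.00


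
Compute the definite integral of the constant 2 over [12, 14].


The integral of a constant k over [a, b] equals k * (b - a).
integral from 12 to 14 of 2 dx
= 2 * (14 - 12)
= 2 * 2
= 4

4


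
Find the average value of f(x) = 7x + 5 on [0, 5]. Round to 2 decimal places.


Average value = 1/(b-a) * integral from a to b of f(x) dx
First compute the integral of 7x + 5:
F(x) = (7/2)x^2 + 5x
F(5) = 7/2 * 25 + 5 * 5 = 225/2
F(0) = 7/2 * 0 + 5 * 0 = 0
Integral = 225/2 - 0 = 225/2
Average = (225/2) / (5 - 0) = (225/2) / 5
= 45/2 = 22.50

22.50


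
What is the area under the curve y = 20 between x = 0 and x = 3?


The area under a constant function y = 20 is a rectangle.
Width = 3 - 0 = 3
Height = 20
Area = width * height
= 3 * 20
= 60

60


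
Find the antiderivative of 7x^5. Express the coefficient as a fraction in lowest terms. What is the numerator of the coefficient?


Apply the power rule for integration:
integral of ax^n dx = a/(n+1) * x^(n+1) + C
integral of 7x^5 dx
= 7/6 * x^6 + C
The coefficient in lowest terms is 7/6, and its numerator is 7

7


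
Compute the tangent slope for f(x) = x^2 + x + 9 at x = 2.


The slope of the tangent line equals f'(x) at the point.
f(x) = x^2 + x + 9
f'(x) = 2x + 1
At x = 2:
f'(2) = 2 * 2 + 1
= 4 + 1
= 5

5


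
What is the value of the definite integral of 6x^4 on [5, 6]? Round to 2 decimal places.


Find the antiderivative of 6x^4:
F(x) = 6/5 * x^5
Apply the Fundamental Theorem of Calculus:
F(6) - F(5)
= 6/5 * 6^5 - 6/5 * 5^5
= 6/5 * (7776 - 3125)
= 6/5 * 4651
= 27906/5 = 5581.20

5581.20


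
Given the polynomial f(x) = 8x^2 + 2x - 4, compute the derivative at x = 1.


Differentiate term by term using power and sum rules:
f(x) = 8x^2 + 2x - 4
f'(x) = 16x + 2
Substitute x = 1:
f'(1) = 16 * 1 + 2
= 16 + 2
= 18

18


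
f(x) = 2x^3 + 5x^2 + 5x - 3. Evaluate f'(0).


Differentiate f(x) = 2x^3 + 5x^2 + 5x - 3 term by term:
f'(x) = 6x^2 + 10x + 5
Substitute x = 0:
f'(0) = 6 * 0^2 + 10 * 0 + 5
= 0 + 0 + 5
= 5

5


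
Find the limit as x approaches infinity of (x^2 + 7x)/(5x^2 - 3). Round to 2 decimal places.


For limits at infinity with equal-degree polynomials,
we compare leading coefficients.
Numerator leading term: x^2
Denominator leading term: 5x^2
Divide both by x^2:
lim = (1 + 7/x) / (5 - 3/x^2)
As x -> infinity, the 1/x and 1/x^2 terms vanish:
= 1/5 = 0.20

0.20


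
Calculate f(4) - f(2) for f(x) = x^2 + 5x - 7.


Net change = f(b) - f(a)
f(x) = x^2 + 5x - 7
Compute f(4):
f(4) = 1 * 4^2 + 5 * 4 - 7
= 16 + 20 - 7
= 29
Compute f(2):
f(2) = 1 * 2^2 + 5 * 2 - 7
= 4 + 10 - 7
= 7
Net change = 29 - 7 = 22

22


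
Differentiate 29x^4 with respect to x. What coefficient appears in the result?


We apply the power rule: d/dx [ax^n] = a*n * x^(n-1)
d/dx [29x^4]
= 29 * 4 * x^(4-1)
= 116x^3
The coefficient is 116

116


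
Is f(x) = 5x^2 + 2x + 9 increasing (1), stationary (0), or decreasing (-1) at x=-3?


Compute f'(x) to determine behavior:
f'(x) = 10x + 2
f'(-3) = 10 * (-3) + 2
= -30 + 2
= -28
Since f'(-3) < 0, the function is decreasing (-1)

-1


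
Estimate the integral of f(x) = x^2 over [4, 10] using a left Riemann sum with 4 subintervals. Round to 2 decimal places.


Left Riemann sum uses left endpoints of each subinterval.
Interval: [4, 10], n = 4
dx = (10 - 4) / 4 = 3/2
Left endpoints: [4, 11/2, 7, 17/2]
f values: [16, 121/4, 49, 289/4]
Sum = dx * (sum of f values)
= 3/2 * 335/2
= 1005/4 = 251.25

251.25


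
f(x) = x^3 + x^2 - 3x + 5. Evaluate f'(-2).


Differentiate f(x) = x^3 + x^2 - 3x + 5 term by term:
f'(x) = 3x^2 + 2x - 3
Substitute x = -2:
f'(-2) = 3 * (-2)^2 + 2 * (-2) - 3
= 12 - 4 - 3
= 5

5


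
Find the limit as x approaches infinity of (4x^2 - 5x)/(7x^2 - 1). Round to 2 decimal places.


For limits at infinity with equal-degree polynomials,
we compare leading coefficients.
Numerator leading term: 4x^2
Denominator leading term: 7x^2
Divide both by x^2:
lim = (4 - 5/x) / (7 - 1/x^2)
As x -> infinity, the 1/x and 1/x^2 terms vanish:
= 4/7 ≈ 0.57

0.57


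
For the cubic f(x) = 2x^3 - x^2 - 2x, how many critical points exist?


Find where f'(x) = 0:
f(x) = 2x^3 - x^2 - 2x
f'(x) = 6x^2 - 2x - 2
This is a quadratic in x. Use the discriminant to count real roots.
Discriminant = (-2)^2 - 4 * 6 * (-2)
= 4 - (-48)
= 52
Since discriminant > 0, f'(x) = 0 has 2 real solutions.
Number of critical points: 2

2


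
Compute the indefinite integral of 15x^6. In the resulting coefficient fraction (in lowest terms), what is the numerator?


Apply the power rule for integration:
integral of ax^n dx = a/(n+1) * x^(n+1) + C
integral of 15x^6 dx
= 15/7 * x^7 + C
The coefficient in lowest terms is 15/7, and its numerator is 15

15


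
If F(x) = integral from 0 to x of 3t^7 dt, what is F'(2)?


By the Fundamental Theorem of Calculus (Part 1):
If F(x) = integral from 0 to x of f(t) dt, then F'(x) = f(x)
Here f(t) = 3t^7
So F'(x) = 3x^7
Evaluate at x = 2:
F'(2) = 3 * 2^7
= 3 * 128
= 384

384


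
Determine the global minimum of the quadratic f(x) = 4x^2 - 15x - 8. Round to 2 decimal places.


For a quadratic f(x) = ax^2 + bx + c with a > 0, the minimum is at the vertex.
Vertex x-coordinate: x = -b/(2a)
x = -(-15) / (2 * 4)
x = 15/8
Substitute back to find the minimum value:
f(15/8) = 4 * (15/8)^2 - 15 * (15/8) - 8
= 225/16 - 225/8 - 8
= -353/16 ≈ -22.06

-22.06


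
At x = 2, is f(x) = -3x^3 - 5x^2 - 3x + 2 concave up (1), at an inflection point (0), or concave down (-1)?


Concavity is determined by the sign of f''(x).
f(x) = -3x^3 - 5x^2 - 3x + 2
f'(x) = -9x^2 - 10x - 3
f''(x) = -18x - 10
f''(2) = -18 * 2 - 10
= -36 - 10
= -46
Since f''(2) < 0, the function is concave down (-1)

-1


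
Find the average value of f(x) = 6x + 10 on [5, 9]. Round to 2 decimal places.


Average value = 1/(b-a) * integral from a to b of f(x) dx
First compute the integral of 6x + 10:
F(x) = 3x^2 + 10x
F(9) = 3 * 81 + 10 * 9 = 333
F(5) = 3 * 25 + 10 * 5 = 125
Integral = 333 - 125 = 208
Average = 208 / (9 - 5) = 208 / 4
= 52 = 52.00

52.00


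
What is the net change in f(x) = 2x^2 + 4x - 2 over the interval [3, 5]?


Net change = f(b) - f(a)
f(x) = 2x^2 + 4x - 2
Compute f(5):
f(5) = 2 * 5^2 + 4 * 5 - 2
= 50 + 20 - 2
= 68
Compute f(3):
f(3) = 2 * 3^2 + 4 * 3 - 2
= 18 + 12 - 2
= 28
Net change = 68 - 28 = 40

40


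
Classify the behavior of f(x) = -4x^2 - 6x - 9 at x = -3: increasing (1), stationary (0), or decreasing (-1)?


Compute f'(x) to determine behavior:
f'(x) = -8x - 6
f'(-3) = -8 * (-3) - 6
= 24 - 6
= 18
Since f'(-3) > 0, the function is increasing (1)

1


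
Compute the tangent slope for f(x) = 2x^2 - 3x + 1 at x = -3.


The slope of the tangent line equals f'(x) at the point.
f(x) = 2x^2 - 3x + 1
f'(x) = 4x - 3
At x = -3:
f'(-3) = 4 * (-3) - 3
= -12 - 3
= -15

-15


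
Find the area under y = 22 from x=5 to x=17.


The area under a constant function y = 22 is a rectangle.
Width = 17 - 5 = 12
Height = 22
Area = width * height
= 12 * 22
= 264

264


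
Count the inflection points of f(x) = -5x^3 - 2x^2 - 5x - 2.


Inflection points occur where f''(x) = 0 and concavity changes.
f(x) = -5x^3 - 2x^2 - 5x - 2
f'(x) = -15x^2 - 4x - 5
f''(x) = -30x - 4
Set f''(x) = 0:
-30x - 4 = 0
x = 4 / (-30) = -2/15
Since f''(x) is linear (degree 1), it changes sign at this point.
Therefore there is exactly 1 inflection point.

1


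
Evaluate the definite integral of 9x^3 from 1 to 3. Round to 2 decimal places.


Find the antiderivative of 9x^3:
F(x) = 9/4 * x^4
Apply the Fundamental Theorem of Calculus:
F(3) - F(1)
= 9/4 * 3^4 - 9/4 * 1^4
= 9/4 * (81 - 1)
= 9/4 * 80
= 180 = 180.00

180.00


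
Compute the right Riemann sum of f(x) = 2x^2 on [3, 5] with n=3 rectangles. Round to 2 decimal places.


Right Riemann sum uses right endpoints of each subinterval.
Interval: [3, 5], n = 3
dx = (5 - 3) / 3 = 2/3
Right endpoints: [11/3, 13/3, 5]
f values: [242/9, 338/9, 50]
Sum = dx * (sum of f values)
= 2/3 * 1030/9
= 2060/27 ≈ 76.30

76.30


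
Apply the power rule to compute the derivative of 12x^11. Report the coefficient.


We apply the power rule: d/dx [ax^n] = a*n * x^(n-1)
d/dx [12x^11]
= 12 * 11 * x^(11-1)
= 132x^10
The coefficient is 132

132


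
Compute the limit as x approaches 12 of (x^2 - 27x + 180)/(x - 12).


Direct substitution gives 0/0, so we factor the numerator.
Factor: (x^2 - 27x + 180) = (x - 12)(x - 15)
Cancel the common factor (x - 12):
(x^2 - 27x + 180)/(x - 12) = (x - 15)
Now substitute x = 12:
= (12) - (15) = -3

-3


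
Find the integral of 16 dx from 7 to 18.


The integral of a constant k over [a, b] equals k * (b - a).
integral from 7 to 18 of 16 dx
= 16 * (18 - 7)
= 16 * 11
= 176

176


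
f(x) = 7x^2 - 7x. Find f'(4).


Differentiate term by term using power and sum rules:
f(x) = 7x^2 - 7x
f'(x) = 14x - 7
Substitute x = 4:
f'(4) = 14 * 4 - 7
= 56 - 7
= 49

49


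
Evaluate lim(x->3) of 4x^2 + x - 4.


Since polynomials are continuous, we use direct substitution.
lim(x->3) of 4x^2 + x - 4
= 4 * 3^2 + 1 * 3 - 4
= 36 + 3 - 4
= 35

35


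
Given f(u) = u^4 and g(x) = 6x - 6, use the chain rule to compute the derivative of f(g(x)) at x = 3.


Using the chain rule: (f(g(x)))' = f'(g(x)) * g'(x)
First, find g(3):
g(3) = 6 * 3 - 6 = 12
Next, f'(u) = 4u^3
And g'(x) = 6
So f'(g(3)) * g'(3)
= 4 * 12^3 * 6
= 4 * 1728 * 6
= 41472

41472


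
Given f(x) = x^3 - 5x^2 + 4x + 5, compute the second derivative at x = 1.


First derivative:
f'(x) = 3x^2 - 10x + 4
Second derivative:
f''(x) = 6x - 10
Substitute x = 1:
f''(1) = 6 * 1 - 10
= 6 - 10
= -4

-4


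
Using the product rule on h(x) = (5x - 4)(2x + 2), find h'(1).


Let u(x) = 5x - 4 and v(x) = 2x + 2
u'(x) = 5
v'(x) = 2
Product rule: h'(x) = u'(x)*v(x) + u(x)*v'(x)
= 5 * (2x + 2) + (5x - 4) * 2
At x = 1:
u(1) = 5 * 1 - 4 = 1
v(1) = 2 * 1 + 2 = 4
h'(1) = 5 * 4 + 1 * 2
= 20 + 2
= 22

22


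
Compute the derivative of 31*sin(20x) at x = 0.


Apply the chain rule to differentiate 31*sin(20x):
d/dx [31*sin(20x)]
= 31 * cos(20x) * d/dx(20x)
= 31 * 20 * cos(20x)
= 620 * cos(20x)
Evaluate at x = 0:
= 620 * cos(0)
= 620 * 1
= 620

620


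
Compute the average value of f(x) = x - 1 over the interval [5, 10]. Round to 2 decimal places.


Average value = 1/(b-a) * integral from a to b of f(x) dx
First compute the integral of x - 1:
F(x) = (1/2)x^2 - x
F(10) = 1/2 * 100 - 1 * 10 = 40
F(5) = 1/2 * 25 - 1 * 5 = 15/2
Integral = 40 - 15/2 = 65/2
Average = (65/2) / (10 - 5) = (65/2) / 5
= 13/2 = 6.50

6.50


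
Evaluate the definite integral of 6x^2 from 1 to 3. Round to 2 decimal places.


Find the antiderivative of 6x^2:
F(x) = 6/3 * x^3
Apply the Fundamental Theorem of Calculus:
F(3) - F(1)
= 6/3 * 3^3 - 6/3 * 1^3
= 6/3 * (27 - 1)
= 6/3 * 26
= 52 = 52.00

52.00


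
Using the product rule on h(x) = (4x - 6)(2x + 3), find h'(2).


Let u(x) = 4x - 6 and v(x) = 2x + 3
u'(x) = 4
v'(x) = 2
Product rule: h'(x) = u'(x)*v(x) + u(x)*v'(x)
= 4 * (2x + 3) + (4x - 6) * 2
At x = 2:
u(2) = 4 * 2 - 6 = 2
v(2) = 2 * 2 + 3 = 7
h'(2) = 4 * 7 + 2 * 2
= 28 + 4
= 32

32


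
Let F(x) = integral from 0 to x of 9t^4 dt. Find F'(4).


By the Fundamental Theorem of Calculus (Part 1):
If F(x) = integral from 0 to x of f(t) dt, then F'(x) = f(x)
Here f(t) = 9t^4
So F'(x) = 9x^4
Evaluate at x = 4:
F'(4) = 9 * 4^4
= 9 * 256
= 2304

2304


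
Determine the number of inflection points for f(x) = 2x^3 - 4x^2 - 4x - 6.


Inflection points occur where f''(x) = 0 and concavity changes.
f(x) = 2x^3 - 4x^2 - 4x - 6
f'(x) = 6x^2 - 8x - 4
f''(x) = 12x - 8
Set f''(x) = 0:
12x - 8 = 0
x = 8 / 12 = 2/3
Since f''(x) is linear (degree 1), it changes sign at this point.
Therefore there is exactly 1 inflection point.

1


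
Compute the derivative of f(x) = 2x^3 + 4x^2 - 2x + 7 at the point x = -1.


Differentiate f(x) = 2x^3 + 4x^2 - 2x + 7 term by term:
f'(x) = 6x^2 + 8x - 2
Substitute x = -1:
f'(-1) = 6 * (-1)^2 + 8 * (-1) - 2
= 6 - 8 - 2
= -4

-4


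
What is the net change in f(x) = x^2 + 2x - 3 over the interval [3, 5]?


Net change = f(b) - f(a)
f(x) = x^2 + 2x - 3
Compute f(5):
f(5) = 1 * 5^2 + 2 * 5 - 3
= 25 + 10 - 3
= 32
Compute f(3):
f(3) = 1 * 3^2 + 2 * 3 - 3
= 9 + 6 - 3
= 12
Net change = 32 - 12 = 20

20


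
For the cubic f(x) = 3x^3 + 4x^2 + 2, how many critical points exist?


Find where f'(x) = 0:
f(x) = 3x^3 + 4x^2 + 2
f'(x) = 9x^2 + 8x
This is a quadratic in x. Use the discriminant to count real roots.
Discriminant = (8)^2 - 4 * 9 * 0
= 64 - 0
= 64
Since discriminant > 0, f'(x) = 0 has 2 real solutions.
Number of critical points: 2

2


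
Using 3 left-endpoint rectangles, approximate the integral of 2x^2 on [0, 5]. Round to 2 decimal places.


Left Riemann sum uses left endpoints of each subinterval.
Interval: [0, 5], n = 3
dx = (5 - 0) / 3 = 5/3
Left endpoints: [0, 5/3, 10/3]
f values: [0, 50/9, 200/9]
Sum = dx * (sum of f values)
= 5/3 * 250/9
= 1250/27 ≈ 46.30

46.30


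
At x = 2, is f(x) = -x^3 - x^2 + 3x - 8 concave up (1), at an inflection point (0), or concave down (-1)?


Concavity is determined by the sign of f''(x).
f(x) = -x^3 - x^2 + 3x - 8
f'(x) = -3x^2 - 2x + 3
f''(x) = -6x - 2
f''(2) = -6 * 2 - 2
= -12 - 2
= -14
Since f''(2) < 0, the function is concave down (-1)

-1


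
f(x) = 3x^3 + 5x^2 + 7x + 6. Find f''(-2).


First derivative:
f'(x) = 9x^2 + 10x + 7
Second derivative:
f''(x) = 18x + 10
Substitute x = -2:
f''(-2) = 18 * (-2) + 10
= -36 + 10
= -26

-26


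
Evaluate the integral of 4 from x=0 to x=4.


The integral of a constant k over [a, b] equals k * (b - a).
integral from 0 to 4 of 4 dx
= 4 * (4 - 0)
= 4 * 4
= 16

16


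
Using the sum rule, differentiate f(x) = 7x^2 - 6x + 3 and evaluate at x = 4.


Differentiate term by term using power and sum rules:
f(x) = 7x^2 - 6x + 3
f'(x) = 14x - 6
Substitute x = 4:
f'(4) = 14 * 4 - 6
= 56 - 6
= 50

50


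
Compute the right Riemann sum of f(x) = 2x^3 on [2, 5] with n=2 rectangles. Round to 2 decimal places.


Right Riemann sum uses right endpoints of each subinterval.
Interval: [2, 5], n = 2
dx = (5 - 2) / 2 = 3/2
Right endpoints: [7/2, 5]
f values: [343/4, 250]
Sum = dx * (sum of f values)
= 3/2 * 1343/4
= 4029/8 ≈ 503.63

503.63


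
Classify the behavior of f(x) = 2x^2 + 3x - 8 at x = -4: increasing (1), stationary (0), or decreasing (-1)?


Compute f'(x) to determine behavior:
f'(x) = 4x + 3
f'(-4) = 4 * (-4) + 3
= -16 + 3
= -13
Since f'(-4) < 0, the function is decreasing (-1)

-1


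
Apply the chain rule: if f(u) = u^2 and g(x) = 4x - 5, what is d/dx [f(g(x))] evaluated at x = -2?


Using the chain rule: (f(g(x)))' = f'(g(x)) * g'(x)
First, find g(-2):
g(-2) = 4 * (-2) - 5 = -13
Next, f'(u) = 2u
And g'(x) = 4
So f'(g(-2)) * g'(-2)
= 2 * (-13) * 4
= -104

-104


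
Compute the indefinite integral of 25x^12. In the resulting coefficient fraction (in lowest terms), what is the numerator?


Apply the power rule for integration:
integral of ax^n dx = a/(n+1) * x^(n+1) + C
integral of 25x^12 dx
= 25/13 * x^13 + C
The coefficient in lowest terms is 25/13, and its numerator is 25

25


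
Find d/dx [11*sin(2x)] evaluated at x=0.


Apply the chain rule to differentiate 11*sin(2x):
d/dx [11*sin(2x)]
= 11 * cos(2x) * d/dx(2x)
= 11 * 2 * cos(2x)
= 22 * cos(2x)
Evaluate at x = 0:
= 22 * cos(0)
= 22 * 1
= 22

22


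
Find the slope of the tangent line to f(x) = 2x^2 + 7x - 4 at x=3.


The slope of the tangent line equals f'(x) at the point.
f(x) = 2x^2 + 7x - 4
f'(x) = 4x + 7
At x = 3:
f'(3) = 4 * 3 + 7
= 12 + 7
= 19

19


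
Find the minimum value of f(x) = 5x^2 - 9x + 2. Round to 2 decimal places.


For a quadratic f(x) = ax^2 + bx + c with a > 0, the minimum is at the vertex.
Vertex x-coordinate: x = -b/(2a)
x = -(-9) / (2 * 5)
x = 9/10
Substitute back to find the minimum value:
f(9/10) = 5 * (9/10)^2 - 9 * (9/10) + 2
= 81/20 - 81/10 + 2
= -41/20 = -2.05

-2.05


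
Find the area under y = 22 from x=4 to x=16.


The area under a constant function y = 22 is a rectangle.
Width = 16 - 4 = 12
Height = 22
Area = width * height
= 12 * 22
= 264

264


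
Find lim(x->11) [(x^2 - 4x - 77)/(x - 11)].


Direct substitution gives 0/0, so we factor the numerator.
Factor: (x^2 - 4x - 77) = (x - 11)(x + 7)
Cancel the common factor (x - 11):
(x^2 - 4x - 77)/(x - 11) = (x + 7)
Now substitute x = 11:
= (11) - (-7) = 18

18


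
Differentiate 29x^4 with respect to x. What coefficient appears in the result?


We apply the power rule: d/dx [ax^n] = a*n * x^(n-1)
d/dx [29x^4]
= 29 * 4 * x^(4-1)
= 116x^3
The coefficient is 116

116


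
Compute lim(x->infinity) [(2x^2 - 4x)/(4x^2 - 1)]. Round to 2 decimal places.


For limits at infinity with equal-degree polynomials,
we compare leading coefficients.
Numerator leading term: 2x^2
Denominator leading term: 4x^2
Divide both by x^2:
lim = (2 - 4/x) / (4 - 1/x^2)
As x -> infinity, the 1/x and 1/x^2 terms vanish:
= 2/4 = 1/2 = 0.50

0.50


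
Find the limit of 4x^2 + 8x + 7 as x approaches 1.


Since polynomials are continuous, we use direct substitution.
lim(x->1) of 4x^2 + 8x + 7
= 4 * 1^2 + 8 * 1 + 7
= 4 + 8 + 7
= 19

19


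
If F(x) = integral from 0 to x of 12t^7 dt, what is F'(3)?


By the Fundamental Theorem of Calculus (Part 1):
If F(x) = integral from 0 to x of f(t) dt, then F'(x) = f(x)
Here f(t) = 12t^7
So F'(x) = 12x^7
Evaluate at x = 3:
F'(3) = 12 * 3^7
= 12 * 2187
= 26244

26244


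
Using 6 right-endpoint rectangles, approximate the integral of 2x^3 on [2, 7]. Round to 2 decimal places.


Right Riemann sum uses right endpoints of each subinterval.
Interval: [2, 7], n = 6
dx = (7 - 2) / 6 = 5/6
Right endpoints: [17/6, 11/3, 9/2, 16/3, 37/6, 7]
f values: [4913/108, 2662/27, 729/4, 8192/27, 50653/108, 686]
Sum = dx * (sum of f values)
= 5/6 * 7139/4
= 35695/24 ≈ 1487.29

1487.29


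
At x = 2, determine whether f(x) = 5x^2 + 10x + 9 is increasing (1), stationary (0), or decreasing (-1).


Compute f'(x) to determine behavior:
f'(x) = 10x + 10
f'(2) = 10 * 2 + 10
= 20 + 10
= 30
Since f'(2) > 0, the function is increasing (1)

1


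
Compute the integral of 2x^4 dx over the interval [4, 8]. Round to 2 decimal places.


Find the antiderivative of 2x^4:
F(x) = 2/5 * x^5
Apply the Fundamental Theorem of Calculus:
F(8) - F(4)
= 2/5 * 8^5 - 2/5 * 4^5
= 2/5 * (32768 - 1024)
= 2/5 * 31744
= 63488/5 = 12697.60

12697.60


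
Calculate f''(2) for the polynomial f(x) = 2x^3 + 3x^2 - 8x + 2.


First derivative:
f'(x) = 6x^2 + 6x - 8
Second derivative:
f''(x) = 12x + 6
Substitute x = 2:
f''(2) = 12 * 2 + 6
= 24 + 6
= 30

30


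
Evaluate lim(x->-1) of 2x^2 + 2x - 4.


Since polynomials are continuous, we use direct substitution.
lim(x->-1) of 2x^2 + 2x - 4
= 2 * (-1)^2 + 2 * (-1) - 4
= 2 - 2 - 4
= -4

-4


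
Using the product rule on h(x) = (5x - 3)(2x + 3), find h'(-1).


Let u(x) = 5x - 3 and v(x) = 2x + 3
u'(x) = 5
v'(x) = 2
Product rule: h'(x) = u'(x)*v(x) + u(x)*v'(x)
= 5 * (2x + 3) + (5x - 3) * 2
At x = -1:
u(-1) = 5 * (-1) - 3 = -8
v(-1) = 2 * (-1) + 3 = 1
h'(-1) = 5 * 1 + (-8) * 2
= 5 - 16
= -11

-11


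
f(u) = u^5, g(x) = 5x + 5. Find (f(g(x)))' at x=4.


Using the chain rule: (f(g(x)))' = f'(g(x)) * g'(x)
First, find g(4):
g(4) = 5 * 4 + 5 = 25
Next, f'(u) = 5u^4
And g'(x) = 5
So f'(g(4)) * g'(4)
= 5 * 25^4 * 5
= 5 * 390625 * 5
= 9765625

9765625


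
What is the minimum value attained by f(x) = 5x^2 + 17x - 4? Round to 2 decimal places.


For a quadratic f(x) = ax^2 + bx + c with a > 0, the minimum is at the vertex.
Vertex x-coordinate: x = -b/(2a)
x = -(17) / (2 * 5)
x = -17/10
Substitute back to find the minimum value:
f(-17/10) = 5 * (-17/10)^2 + 17 * (-17/10) - 4
= 289/20 - 289/10 - 4
= -369/20 = -18.45

-18.45


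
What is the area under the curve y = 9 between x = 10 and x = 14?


The area under a constant function y = 9 is a rectangle.
Width = 14 - 10 = 4
Height = 9
Area = width * height
= 4 * 9
= 36

36


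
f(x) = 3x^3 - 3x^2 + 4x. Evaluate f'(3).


Differentiate f(x) = 3x^3 - 3x^2 + 4x term by term:
f'(x) = 9x^2 - 6x + 4
Substitute x = 3:
f'(3) = 9 * 3^2 - 6 * 3 + 4
= 81 - 18 + 4
= 67

67


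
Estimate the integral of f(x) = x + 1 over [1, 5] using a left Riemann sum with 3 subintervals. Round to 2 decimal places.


Left Riemann sum uses left endpoints of each subinterval.
Interval: [1, 5], n = 3
dx = (5 - 1) / 3 = 4/3
Left endpoints: [1, 7/3, 11/3]
f values: [2, 10/3, 14/3]
Sum = dx * (sum of f values)
= 4/3 * 10
= 40/3 ≈ 13.33

13.33


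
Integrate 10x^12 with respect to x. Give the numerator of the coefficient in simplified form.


Apply the power rule for integration:
integral of ax^n dx = a/(n+1) * x^(n+1) + C
integral of 10x^12 dx
= 10/13 * x^13 + C
The coefficient in lowest terms is 10/13, and its numerator is 10

10


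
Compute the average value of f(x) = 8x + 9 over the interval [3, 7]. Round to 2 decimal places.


Average value = 1/(b-a) * integral from a to b of f(x) dx
First compute the integral of 8x + 9:
F(x) = 4x^2 + 9x
F(7) = 4 * 49 + 9 * 7 = 259
F(3) = 4 * 9 + 9 * 3 = 63
Integral = 259 - 63 = 196
Average = 196 / (7 - 3) = 196 / 4
= 49 = 49.00

49.00


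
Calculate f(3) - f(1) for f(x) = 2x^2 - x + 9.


Net change = f(b) - f(a)
f(x) = 2x^2 - x + 9
Compute f(3):
f(3) = 2 * 3^2 - 1 * 3 + 9
= 18 - 3 + 9
= 24
Compute f(1):
f(1) = 2 * 1^2 - 1 * 1 + 9
= 2 - 1 + 9
= 10
Net change = 24 - 10 = 14

14


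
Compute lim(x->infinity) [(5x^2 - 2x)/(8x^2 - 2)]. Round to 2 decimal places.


For limits at infinity with equal-degree polynomials,
we compare leading coefficients.
Numerator leading term: 5x^2
Denominator leading term: 8x^2
Divide both by x^2:
lim = (5 - 2/x) / (8 - 2/x^2)
As x -> infinity, the 1/x and 1/x^2 terms vanish:
= 5/8 ≈ 0.63

0.63


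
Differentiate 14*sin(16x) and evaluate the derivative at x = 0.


Apply the chain rule to differentiate 14*sin(16x):
d/dx [14*sin(16x)]
= 14 * cos(16x) * d/dx(16x)
= 14 * 16 * cos(16x)
= 224 * cos(16x)
Evaluate at x = 0:
= 224 * cos(0)
= 224 * 1
= 224

224


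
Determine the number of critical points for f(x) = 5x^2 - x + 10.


Find where f'(x) = 0:
f'(x) = 10x - 1
Set f'(x) = 0:
10x - 1 = 0
x = 1 / 10 = 1/10
This is a linear equation in x, so there is exactly one solution.
Number of critical points: 1

1


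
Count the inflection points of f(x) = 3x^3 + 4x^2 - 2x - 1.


Inflection points occur where f''(x) = 0 and concavity changes.
f(x) = 3x^3 + 4x^2 - 2x - 1
f'(x) = 9x^2 + 8x - 2
f''(x) = 18x + 8
Set f''(x) = 0:
18x + 8 = 0
x = -8 / 18 = -4/9
Since f''(x) is linear (degree 1), it changes sign at this point.
Therefore there is exactly 1 inflection point.

1


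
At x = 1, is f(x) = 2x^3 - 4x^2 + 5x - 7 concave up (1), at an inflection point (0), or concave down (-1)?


Concavity is determined by the sign of f''(x).
f(x) = 2x^3 - 4x^2 + 5x - 7
f'(x) = 6x^2 - 8x + 5
f''(x) = 12x - 8
f''(1) = 12 * 1 - 8
= 12 - 8
= 4
Since f''(1) > 0, the function is concave up (1)

1


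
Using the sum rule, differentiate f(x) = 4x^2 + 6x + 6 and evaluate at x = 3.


Differentiate term by term using power and sum rules:
f(x) = 4x^2 + 6x + 6
f'(x) = 8x + 6
Substitute x = 3:
f'(3) = 8 * 3 + 6
= 24 + 6
= 30

30


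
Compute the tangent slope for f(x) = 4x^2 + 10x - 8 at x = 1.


The slope of the tangent line equals f'(x) at the point.
f(x) = 4x^2 + 10x - 8
f'(x) = 8x + 10
At x = 1:
f'(1) = 8 * 1 + 10
= 8 + 10
= 18

18


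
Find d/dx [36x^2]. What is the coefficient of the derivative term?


We apply the power rule: d/dx [ax^n] = a*n * x^(n-1)
d/dx [36x^2]
= 36 * 2 * x^(2-1)
= 72x
The coefficient is 72

72


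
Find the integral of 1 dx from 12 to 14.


The integral of a constant k over [a, b] equals k * (b - a).
integral from 12 to 14 of 1 dx
= 1 * (14 - 12)
= 1 * 2
= 2

2


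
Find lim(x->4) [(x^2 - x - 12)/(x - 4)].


Direct substitution gives 0/0, so we factor the numerator.
Factor: (x^2 - x - 12) = (x - 4)(x + 3)
Cancel the common factor (x - 4):
(x^2 - x - 12)/(x - 4) = (x + 3)
Now substitute x = 4:
= (4) - (-3) = 7

7


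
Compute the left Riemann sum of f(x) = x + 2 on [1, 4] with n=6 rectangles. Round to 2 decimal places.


Left Riemann sum uses left endpoints of each subinterval.
Interval: [1, 4], n = 6
dx = (4 - 1) / 6 = 1/2
Left endpoints: [1, 3/2, 2, 5/2, 3, 7/2]
f values: [3, 7/2, 4, 9/2, 5, 11/2]
Sum = dx * (sum of f values)
= 1/2 * 51/2
= 51/4 = 12.75

12.75


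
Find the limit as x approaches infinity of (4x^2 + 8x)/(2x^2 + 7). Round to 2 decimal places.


For limits at infinity with equal-degree polynomials,
we compare leading coefficients.
Numerator leading term: 4x^2
Denominator leading term: 2x^2
Divide both by x^2:
lim = (4 + 8/x) / (2 + 7/x^2)
As x -> infinity, the 1/x and 1/x^2 terms vanish:
= 4/2 = 2 = 2.00

2.00


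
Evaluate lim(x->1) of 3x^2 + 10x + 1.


Since polynomials are continuous, we use direct substitution.
lim(x->1) of 3x^2 + 10x + 1
= 3 * 1^2 + 10 * 1 + 1
= 3 + 10 + 1
= 14

14


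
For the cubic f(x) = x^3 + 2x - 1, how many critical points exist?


Find where f'(x) = 0:
f(x) = x^3 + 2x - 1
f'(x) = 3x^2 + 2
This is a quadratic in x. Use the discriminant to count real roots.
Discriminant = (0)^2 - 4 * 3 * 2
= 0 - 24
= -24
Since discriminant < 0, f'(x) = 0 has no real solutions.
Number of critical points: 0

0


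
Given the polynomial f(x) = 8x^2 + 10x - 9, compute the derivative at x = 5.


Differentiate term by term using power and sum rules:
f(x) = 8x^2 + 10x - 9
f'(x) = 16x + 10
Substitute x = 5:
f'(5) = 16 * 5 + 10
= 80 + 10
= 90

90


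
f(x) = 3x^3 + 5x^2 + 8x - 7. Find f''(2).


First derivative:
f'(x) = 9x^2 + 10x + 8
Second derivative:
f''(x) = 18x + 10
Substitute x = 2:
f''(2) = 18 * 2 + 10
= 36 + 10
= 46

46


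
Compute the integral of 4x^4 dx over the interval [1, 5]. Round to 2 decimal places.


Find the antiderivative of 4x^4:
F(x) = 4/5 * x^5
Apply the Fundamental Theorem of Calculus:
F(5) - F(1)
= 4/5 * 5^5 - 4/5 * 1^5
= 4/5 * (3125 - 1)
= 4/5 * 3124
= 12496/5 = 2499.20

2499.20


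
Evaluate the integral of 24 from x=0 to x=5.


The integral of a constant k over [a, b] equals k * (b - a).
integral from 0 to 5 of 24 dx
= 24 * (5 - 0)
= 24 * 5
= 120

120


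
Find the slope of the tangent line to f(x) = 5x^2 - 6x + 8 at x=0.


The slope of the tangent line equals f'(x) at the point.
f(x) = 5x^2 - 6x + 8
f'(x) = 10x - 6
At x = 0:
f'(0) = 10 * 0 - 6
= 0 - 6
= -6

-6


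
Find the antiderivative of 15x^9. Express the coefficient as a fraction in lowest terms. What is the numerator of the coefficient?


Apply the power rule for integration:
integral of ax^n dx = a/(n+1) * x^(n+1) + C
integral of 15x^9 dx
= 15/10 * x^10 + C
= 3/2 * x^10 + C
The coefficient in lowest terms is 3/2, and its numerator is 3

3


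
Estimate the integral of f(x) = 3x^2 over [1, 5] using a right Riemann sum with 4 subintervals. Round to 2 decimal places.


Right Riemann sum uses right endpoints of each subinterval.
Interval: [1, 5], n = 4
dx = (5 - 1) / 4 = 1
Right endpoints: [2, 3, 4, 5]
f values: [12, 27, 48, 75]
Sum = dx * (sum of f values)
= 1 * 162
= 162 = 162.00

162.00


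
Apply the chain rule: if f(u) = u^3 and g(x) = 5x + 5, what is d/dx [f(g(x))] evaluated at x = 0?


Using the chain rule: (f(g(x)))' = f'(g(x)) * g'(x)
First, find g(0):
g(0) = 5 * 0 + 5 = 5
Next, f'(u) = 3u^2
And g'(x) = 5
So f'(g(0)) * g'(0)
= 3 * 5^2 * 5
= 3 * 25 * 5
= 375

375


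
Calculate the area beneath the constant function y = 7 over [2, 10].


The area under a constant function y = 7 is a rectangle.
Width = 10 - 2 = 8
Height = 7
Area = width * height
= 8 * 7
= 56

56


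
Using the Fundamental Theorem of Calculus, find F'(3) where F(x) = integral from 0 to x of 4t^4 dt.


By the Fundamental Theorem of Calculus (Part 1):
If F(x) = integral from 0 to x of f(t) dt, then F'(x) = f(x)
Here f(t) = 4t^4
So F'(x) = 4x^4
Evaluate at x = 3:
F'(3) = 4 * 3^4
= 4 * 81
= 324

324


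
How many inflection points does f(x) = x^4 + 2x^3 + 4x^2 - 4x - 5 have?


Inflection points occur where f''(x) = 0 and concavity changes.
f(x) = x^4 + 2x^3 + 4x^2 - 4x - 5
f'(x) = 4x^3 + 6x^2 + 8x - 4
f''(x) = 12x^2 + 12x + 8
This is a quadratic in x. Use the discriminant to count real roots.
Discriminant = (12)^2 - 4 * 12 * 8
= 144 - 384
= -240
Since discriminant < 0, f''(x) = 0 has no real solutions.
Number of inflection points: 0

0


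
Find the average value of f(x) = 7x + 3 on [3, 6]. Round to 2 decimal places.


Average value = 1/(b-a) * integral from a to b of f(x) dx
First compute the integral of 7x + 3:
F(x) = (7/2)x^2 + 3x
F(6) = 7/2 * 36 + 3 * 6 = 144
F(3) = 7/2 * 9 + 3 * 3 = 81/2
Integral = 144 - 81/2 = 207/2
Average = (207/2) / (6 - 3) = (207/2) / 3
= 69/2 = 34.50

34.50


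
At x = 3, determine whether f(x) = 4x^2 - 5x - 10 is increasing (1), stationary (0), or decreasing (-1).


Compute f'(x) to determine behavior:
f'(x) = 8x - 5
f'(3) = 8 * 3 - 5
= 24 - 5
= 19
Since f'(3) > 0, the function is increasing (1)

1


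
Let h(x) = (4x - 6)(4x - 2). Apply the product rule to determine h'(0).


Let u(x) = 4x - 6 and v(x) = 4x - 2
u'(x) = 4
v'(x) = 4
Product rule: h'(x) = u'(x)*v(x) + u(x)*v'(x)
= 4 * (4x - 2) + (4x - 6) * 4
At x = 0:
u(0) = 4 * 0 - 6 = -6
v(0) = 4 * 0 - 2 = -2
h'(0) = 4 * (-2) + (-6) * 4
= -8 - 24
= -32

-32


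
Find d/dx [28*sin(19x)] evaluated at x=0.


Apply the chain rule to differentiate 28*sin(19x):
d/dx [28*sin(19x)]
= 28 * cos(19x) * d/dx(19x)
= 28 * 19 * cos(19x)
= 532 * cos(19x)
Evaluate at x = 0:
= 532 * cos(0)
= 532 * 1
= 532

532


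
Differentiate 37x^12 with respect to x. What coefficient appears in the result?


We apply the power rule: d/dx [ax^n] = a*n * x^(n-1)
d/dx [37x^12]
= 37 * 12 * x^(12-1)
= 444x^11
The coefficient is 444

444


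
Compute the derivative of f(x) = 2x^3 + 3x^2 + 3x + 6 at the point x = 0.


Differentiate f(x) = 2x^3 + 3x^2 + 3x + 6 term by term:
f'(x) = 6x^2 + 6x + 3
Substitute x = 0:
f'(0) = 6 * 0^2 + 6 * 0 + 3
= 0 + 0 + 3
= 3

3


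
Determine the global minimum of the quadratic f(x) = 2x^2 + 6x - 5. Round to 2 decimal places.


For a quadratic f(x) = ax^2 + bx + c with a > 0, the minimum is at the vertex.
Vertex x-coordinate: x = -b/(2a)
x = -(6) / (2 * 2)
x = -6/4 = -3/2
Substitute back to find the minimum value:
f(-3/2) = 2 * (-3/2)^2 + 6 * (-3/2) - 5
= 9/2 - 9 - 5
= -19/2 = -9.50

-9.50


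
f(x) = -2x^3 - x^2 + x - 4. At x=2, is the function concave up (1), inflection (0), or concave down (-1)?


Concavity is determined by the sign of f''(x).
f(x) = -2x^3 - x^2 + x - 4
f'(x) = -6x^2 - 2x + 1
f''(x) = -12x - 2
f''(2) = -12 * 2 - 2
= -24 - 2
= -26
Since f''(2) < 0, the function is concave down (-1)

-1
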